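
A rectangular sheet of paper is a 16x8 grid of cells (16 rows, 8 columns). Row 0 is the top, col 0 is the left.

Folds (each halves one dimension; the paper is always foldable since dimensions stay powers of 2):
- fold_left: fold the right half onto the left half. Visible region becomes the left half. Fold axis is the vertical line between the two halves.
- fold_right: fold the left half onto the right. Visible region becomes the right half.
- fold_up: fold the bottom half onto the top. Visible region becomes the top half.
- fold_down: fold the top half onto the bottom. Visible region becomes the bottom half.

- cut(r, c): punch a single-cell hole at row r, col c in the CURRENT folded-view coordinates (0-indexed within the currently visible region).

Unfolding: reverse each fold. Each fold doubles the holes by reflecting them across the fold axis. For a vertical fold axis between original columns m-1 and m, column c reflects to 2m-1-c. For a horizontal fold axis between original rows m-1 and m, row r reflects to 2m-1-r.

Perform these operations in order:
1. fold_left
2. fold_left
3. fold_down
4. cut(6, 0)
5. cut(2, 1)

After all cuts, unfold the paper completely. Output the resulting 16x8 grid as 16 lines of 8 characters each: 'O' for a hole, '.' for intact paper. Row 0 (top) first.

Op 1 fold_left: fold axis v@4; visible region now rows[0,16) x cols[0,4) = 16x4
Op 2 fold_left: fold axis v@2; visible region now rows[0,16) x cols[0,2) = 16x2
Op 3 fold_down: fold axis h@8; visible region now rows[8,16) x cols[0,2) = 8x2
Op 4 cut(6, 0): punch at orig (14,0); cuts so far [(14, 0)]; region rows[8,16) x cols[0,2) = 8x2
Op 5 cut(2, 1): punch at orig (10,1); cuts so far [(10, 1), (14, 0)]; region rows[8,16) x cols[0,2) = 8x2
Unfold 1 (reflect across h@8): 4 holes -> [(1, 0), (5, 1), (10, 1), (14, 0)]
Unfold 2 (reflect across v@2): 8 holes -> [(1, 0), (1, 3), (5, 1), (5, 2), (10, 1), (10, 2), (14, 0), (14, 3)]
Unfold 3 (reflect across v@4): 16 holes -> [(1, 0), (1, 3), (1, 4), (1, 7), (5, 1), (5, 2), (5, 5), (5, 6), (10, 1), (10, 2), (10, 5), (10, 6), (14, 0), (14, 3), (14, 4), (14, 7)]

Answer: ........
O..OO..O
........
........
........
.OO..OO.
........
........
........
........
.OO..OO.
........
........
........
O..OO..O
........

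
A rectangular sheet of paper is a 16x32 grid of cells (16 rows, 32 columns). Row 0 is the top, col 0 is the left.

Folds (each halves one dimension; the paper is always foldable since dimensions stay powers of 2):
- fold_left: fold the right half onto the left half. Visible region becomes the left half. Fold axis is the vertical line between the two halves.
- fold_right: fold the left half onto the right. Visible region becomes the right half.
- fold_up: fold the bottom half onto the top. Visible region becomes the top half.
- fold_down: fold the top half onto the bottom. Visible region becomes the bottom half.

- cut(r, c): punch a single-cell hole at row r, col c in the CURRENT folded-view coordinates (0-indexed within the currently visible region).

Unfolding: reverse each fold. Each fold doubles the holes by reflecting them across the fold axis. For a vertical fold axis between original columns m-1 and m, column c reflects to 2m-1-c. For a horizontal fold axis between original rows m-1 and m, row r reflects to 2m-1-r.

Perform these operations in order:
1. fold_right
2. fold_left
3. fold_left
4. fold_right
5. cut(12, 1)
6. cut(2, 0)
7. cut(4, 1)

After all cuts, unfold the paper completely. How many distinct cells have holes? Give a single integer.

Op 1 fold_right: fold axis v@16; visible region now rows[0,16) x cols[16,32) = 16x16
Op 2 fold_left: fold axis v@24; visible region now rows[0,16) x cols[16,24) = 16x8
Op 3 fold_left: fold axis v@20; visible region now rows[0,16) x cols[16,20) = 16x4
Op 4 fold_right: fold axis v@18; visible region now rows[0,16) x cols[18,20) = 16x2
Op 5 cut(12, 1): punch at orig (12,19); cuts so far [(12, 19)]; region rows[0,16) x cols[18,20) = 16x2
Op 6 cut(2, 0): punch at orig (2,18); cuts so far [(2, 18), (12, 19)]; region rows[0,16) x cols[18,20) = 16x2
Op 7 cut(4, 1): punch at orig (4,19); cuts so far [(2, 18), (4, 19), (12, 19)]; region rows[0,16) x cols[18,20) = 16x2
Unfold 1 (reflect across v@18): 6 holes -> [(2, 17), (2, 18), (4, 16), (4, 19), (12, 16), (12, 19)]
Unfold 2 (reflect across v@20): 12 holes -> [(2, 17), (2, 18), (2, 21), (2, 22), (4, 16), (4, 19), (4, 20), (4, 23), (12, 16), (12, 19), (12, 20), (12, 23)]
Unfold 3 (reflect across v@24): 24 holes -> [(2, 17), (2, 18), (2, 21), (2, 22), (2, 25), (2, 26), (2, 29), (2, 30), (4, 16), (4, 19), (4, 20), (4, 23), (4, 24), (4, 27), (4, 28), (4, 31), (12, 16), (12, 19), (12, 20), (12, 23), (12, 24), (12, 27), (12, 28), (12, 31)]
Unfold 4 (reflect across v@16): 48 holes -> [(2, 1), (2, 2), (2, 5), (2, 6), (2, 9), (2, 10), (2, 13), (2, 14), (2, 17), (2, 18), (2, 21), (2, 22), (2, 25), (2, 26), (2, 29), (2, 30), (4, 0), (4, 3), (4, 4), (4, 7), (4, 8), (4, 11), (4, 12), (4, 15), (4, 16), (4, 19), (4, 20), (4, 23), (4, 24), (4, 27), (4, 28), (4, 31), (12, 0), (12, 3), (12, 4), (12, 7), (12, 8), (12, 11), (12, 12), (12, 15), (12, 16), (12, 19), (12, 20), (12, 23), (12, 24), (12, 27), (12, 28), (12, 31)]

Answer: 48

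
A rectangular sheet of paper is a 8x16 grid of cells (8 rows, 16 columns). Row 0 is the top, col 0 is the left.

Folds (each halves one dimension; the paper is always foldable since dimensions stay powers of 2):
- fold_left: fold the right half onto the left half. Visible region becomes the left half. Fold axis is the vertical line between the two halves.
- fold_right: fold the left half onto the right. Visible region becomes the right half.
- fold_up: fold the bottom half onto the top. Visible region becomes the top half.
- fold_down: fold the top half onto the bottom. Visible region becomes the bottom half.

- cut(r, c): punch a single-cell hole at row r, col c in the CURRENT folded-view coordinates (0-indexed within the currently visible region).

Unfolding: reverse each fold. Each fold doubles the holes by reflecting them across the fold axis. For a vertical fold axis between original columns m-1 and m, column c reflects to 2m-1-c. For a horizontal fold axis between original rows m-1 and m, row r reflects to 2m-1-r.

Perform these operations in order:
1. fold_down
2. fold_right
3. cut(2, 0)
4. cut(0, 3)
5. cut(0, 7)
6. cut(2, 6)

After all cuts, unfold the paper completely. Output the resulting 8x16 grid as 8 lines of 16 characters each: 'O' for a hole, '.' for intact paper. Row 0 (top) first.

Op 1 fold_down: fold axis h@4; visible region now rows[4,8) x cols[0,16) = 4x16
Op 2 fold_right: fold axis v@8; visible region now rows[4,8) x cols[8,16) = 4x8
Op 3 cut(2, 0): punch at orig (6,8); cuts so far [(6, 8)]; region rows[4,8) x cols[8,16) = 4x8
Op 4 cut(0, 3): punch at orig (4,11); cuts so far [(4, 11), (6, 8)]; region rows[4,8) x cols[8,16) = 4x8
Op 5 cut(0, 7): punch at orig (4,15); cuts so far [(4, 11), (4, 15), (6, 8)]; region rows[4,8) x cols[8,16) = 4x8
Op 6 cut(2, 6): punch at orig (6,14); cuts so far [(4, 11), (4, 15), (6, 8), (6, 14)]; region rows[4,8) x cols[8,16) = 4x8
Unfold 1 (reflect across v@8): 8 holes -> [(4, 0), (4, 4), (4, 11), (4, 15), (6, 1), (6, 7), (6, 8), (6, 14)]
Unfold 2 (reflect across h@4): 16 holes -> [(1, 1), (1, 7), (1, 8), (1, 14), (3, 0), (3, 4), (3, 11), (3, 15), (4, 0), (4, 4), (4, 11), (4, 15), (6, 1), (6, 7), (6, 8), (6, 14)]

Answer: ................
.O.....OO.....O.
................
O...O......O...O
O...O......O...O
................
.O.....OO.....O.
................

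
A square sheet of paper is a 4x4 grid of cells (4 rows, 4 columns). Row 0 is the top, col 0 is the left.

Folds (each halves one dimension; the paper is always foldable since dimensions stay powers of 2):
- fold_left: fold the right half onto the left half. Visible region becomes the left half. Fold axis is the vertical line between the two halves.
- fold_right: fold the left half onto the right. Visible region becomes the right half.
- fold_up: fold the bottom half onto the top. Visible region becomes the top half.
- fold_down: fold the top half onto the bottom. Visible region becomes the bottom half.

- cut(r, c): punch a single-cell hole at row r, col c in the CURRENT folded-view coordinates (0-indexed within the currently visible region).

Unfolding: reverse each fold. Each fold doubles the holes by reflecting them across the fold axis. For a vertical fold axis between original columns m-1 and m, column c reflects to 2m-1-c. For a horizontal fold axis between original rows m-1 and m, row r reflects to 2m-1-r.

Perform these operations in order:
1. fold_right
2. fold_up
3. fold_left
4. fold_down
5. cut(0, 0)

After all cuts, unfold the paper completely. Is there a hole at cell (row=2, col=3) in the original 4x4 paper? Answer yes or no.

Answer: yes

Derivation:
Op 1 fold_right: fold axis v@2; visible region now rows[0,4) x cols[2,4) = 4x2
Op 2 fold_up: fold axis h@2; visible region now rows[0,2) x cols[2,4) = 2x2
Op 3 fold_left: fold axis v@3; visible region now rows[0,2) x cols[2,3) = 2x1
Op 4 fold_down: fold axis h@1; visible region now rows[1,2) x cols[2,3) = 1x1
Op 5 cut(0, 0): punch at orig (1,2); cuts so far [(1, 2)]; region rows[1,2) x cols[2,3) = 1x1
Unfold 1 (reflect across h@1): 2 holes -> [(0, 2), (1, 2)]
Unfold 2 (reflect across v@3): 4 holes -> [(0, 2), (0, 3), (1, 2), (1, 3)]
Unfold 3 (reflect across h@2): 8 holes -> [(0, 2), (0, 3), (1, 2), (1, 3), (2, 2), (2, 3), (3, 2), (3, 3)]
Unfold 4 (reflect across v@2): 16 holes -> [(0, 0), (0, 1), (0, 2), (0, 3), (1, 0), (1, 1), (1, 2), (1, 3), (2, 0), (2, 1), (2, 2), (2, 3), (3, 0), (3, 1), (3, 2), (3, 3)]
Holes: [(0, 0), (0, 1), (0, 2), (0, 3), (1, 0), (1, 1), (1, 2), (1, 3), (2, 0), (2, 1), (2, 2), (2, 3), (3, 0), (3, 1), (3, 2), (3, 3)]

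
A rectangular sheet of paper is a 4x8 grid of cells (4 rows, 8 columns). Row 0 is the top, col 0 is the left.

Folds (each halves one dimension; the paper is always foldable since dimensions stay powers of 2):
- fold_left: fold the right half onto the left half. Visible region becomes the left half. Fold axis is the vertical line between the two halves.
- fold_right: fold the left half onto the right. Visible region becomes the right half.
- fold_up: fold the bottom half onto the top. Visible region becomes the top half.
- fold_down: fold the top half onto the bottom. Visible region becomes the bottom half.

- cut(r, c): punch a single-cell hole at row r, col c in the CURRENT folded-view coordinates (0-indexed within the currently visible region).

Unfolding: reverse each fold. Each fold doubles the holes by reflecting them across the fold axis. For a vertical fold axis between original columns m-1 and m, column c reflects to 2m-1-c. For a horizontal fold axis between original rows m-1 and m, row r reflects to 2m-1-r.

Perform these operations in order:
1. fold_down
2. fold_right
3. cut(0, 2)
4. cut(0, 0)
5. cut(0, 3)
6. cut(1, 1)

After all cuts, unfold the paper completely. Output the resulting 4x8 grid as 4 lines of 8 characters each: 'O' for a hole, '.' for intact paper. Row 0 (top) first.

Answer: ..O..O..
OO.OO.OO
OO.OO.OO
..O..O..

Derivation:
Op 1 fold_down: fold axis h@2; visible region now rows[2,4) x cols[0,8) = 2x8
Op 2 fold_right: fold axis v@4; visible region now rows[2,4) x cols[4,8) = 2x4
Op 3 cut(0, 2): punch at orig (2,6); cuts so far [(2, 6)]; region rows[2,4) x cols[4,8) = 2x4
Op 4 cut(0, 0): punch at orig (2,4); cuts so far [(2, 4), (2, 6)]; region rows[2,4) x cols[4,8) = 2x4
Op 5 cut(0, 3): punch at orig (2,7); cuts so far [(2, 4), (2, 6), (2, 7)]; region rows[2,4) x cols[4,8) = 2x4
Op 6 cut(1, 1): punch at orig (3,5); cuts so far [(2, 4), (2, 6), (2, 7), (3, 5)]; region rows[2,4) x cols[4,8) = 2x4
Unfold 1 (reflect across v@4): 8 holes -> [(2, 0), (2, 1), (2, 3), (2, 4), (2, 6), (2, 7), (3, 2), (3, 5)]
Unfold 2 (reflect across h@2): 16 holes -> [(0, 2), (0, 5), (1, 0), (1, 1), (1, 3), (1, 4), (1, 6), (1, 7), (2, 0), (2, 1), (2, 3), (2, 4), (2, 6), (2, 7), (3, 2), (3, 5)]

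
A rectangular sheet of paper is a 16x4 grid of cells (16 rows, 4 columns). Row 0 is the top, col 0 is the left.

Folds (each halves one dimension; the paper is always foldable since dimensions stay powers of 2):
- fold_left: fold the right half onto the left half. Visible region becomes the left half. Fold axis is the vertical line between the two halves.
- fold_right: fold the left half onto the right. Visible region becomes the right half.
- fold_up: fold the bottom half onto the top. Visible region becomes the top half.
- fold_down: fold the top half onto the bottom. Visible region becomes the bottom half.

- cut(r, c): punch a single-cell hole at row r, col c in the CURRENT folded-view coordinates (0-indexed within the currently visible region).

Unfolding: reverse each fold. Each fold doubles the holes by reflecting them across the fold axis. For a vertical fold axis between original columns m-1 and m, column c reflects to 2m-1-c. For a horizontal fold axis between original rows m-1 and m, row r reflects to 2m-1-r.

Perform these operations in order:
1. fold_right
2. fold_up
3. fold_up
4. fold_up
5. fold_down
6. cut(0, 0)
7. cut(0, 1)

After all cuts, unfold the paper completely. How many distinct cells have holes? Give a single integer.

Answer: 64

Derivation:
Op 1 fold_right: fold axis v@2; visible region now rows[0,16) x cols[2,4) = 16x2
Op 2 fold_up: fold axis h@8; visible region now rows[0,8) x cols[2,4) = 8x2
Op 3 fold_up: fold axis h@4; visible region now rows[0,4) x cols[2,4) = 4x2
Op 4 fold_up: fold axis h@2; visible region now rows[0,2) x cols[2,4) = 2x2
Op 5 fold_down: fold axis h@1; visible region now rows[1,2) x cols[2,4) = 1x2
Op 6 cut(0, 0): punch at orig (1,2); cuts so far [(1, 2)]; region rows[1,2) x cols[2,4) = 1x2
Op 7 cut(0, 1): punch at orig (1,3); cuts so far [(1, 2), (1, 3)]; region rows[1,2) x cols[2,4) = 1x2
Unfold 1 (reflect across h@1): 4 holes -> [(0, 2), (0, 3), (1, 2), (1, 3)]
Unfold 2 (reflect across h@2): 8 holes -> [(0, 2), (0, 3), (1, 2), (1, 3), (2, 2), (2, 3), (3, 2), (3, 3)]
Unfold 3 (reflect across h@4): 16 holes -> [(0, 2), (0, 3), (1, 2), (1, 3), (2, 2), (2, 3), (3, 2), (3, 3), (4, 2), (4, 3), (5, 2), (5, 3), (6, 2), (6, 3), (7, 2), (7, 3)]
Unfold 4 (reflect across h@8): 32 holes -> [(0, 2), (0, 3), (1, 2), (1, 3), (2, 2), (2, 3), (3, 2), (3, 3), (4, 2), (4, 3), (5, 2), (5, 3), (6, 2), (6, 3), (7, 2), (7, 3), (8, 2), (8, 3), (9, 2), (9, 3), (10, 2), (10, 3), (11, 2), (11, 3), (12, 2), (12, 3), (13, 2), (13, 3), (14, 2), (14, 3), (15, 2), (15, 3)]
Unfold 5 (reflect across v@2): 64 holes -> [(0, 0), (0, 1), (0, 2), (0, 3), (1, 0), (1, 1), (1, 2), (1, 3), (2, 0), (2, 1), (2, 2), (2, 3), (3, 0), (3, 1), (3, 2), (3, 3), (4, 0), (4, 1), (4, 2), (4, 3), (5, 0), (5, 1), (5, 2), (5, 3), (6, 0), (6, 1), (6, 2), (6, 3), (7, 0), (7, 1), (7, 2), (7, 3), (8, 0), (8, 1), (8, 2), (8, 3), (9, 0), (9, 1), (9, 2), (9, 3), (10, 0), (10, 1), (10, 2), (10, 3), (11, 0), (11, 1), (11, 2), (11, 3), (12, 0), (12, 1), (12, 2), (12, 3), (13, 0), (13, 1), (13, 2), (13, 3), (14, 0), (14, 1), (14, 2), (14, 3), (15, 0), (15, 1), (15, 2), (15, 3)]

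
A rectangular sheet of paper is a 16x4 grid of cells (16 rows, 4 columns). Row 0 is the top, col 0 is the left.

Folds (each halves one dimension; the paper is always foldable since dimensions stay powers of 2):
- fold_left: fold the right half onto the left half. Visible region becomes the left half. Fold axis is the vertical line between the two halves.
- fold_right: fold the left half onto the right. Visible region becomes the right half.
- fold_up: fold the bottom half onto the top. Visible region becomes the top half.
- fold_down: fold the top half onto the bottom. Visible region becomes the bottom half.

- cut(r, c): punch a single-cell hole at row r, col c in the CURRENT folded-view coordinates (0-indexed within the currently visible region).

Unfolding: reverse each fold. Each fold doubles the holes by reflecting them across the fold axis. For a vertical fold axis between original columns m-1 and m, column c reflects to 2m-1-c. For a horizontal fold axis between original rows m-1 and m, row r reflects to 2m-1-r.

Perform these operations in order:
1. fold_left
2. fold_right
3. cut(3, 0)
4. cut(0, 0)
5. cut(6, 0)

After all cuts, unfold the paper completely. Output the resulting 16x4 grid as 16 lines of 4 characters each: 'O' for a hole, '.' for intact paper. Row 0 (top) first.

Op 1 fold_left: fold axis v@2; visible region now rows[0,16) x cols[0,2) = 16x2
Op 2 fold_right: fold axis v@1; visible region now rows[0,16) x cols[1,2) = 16x1
Op 3 cut(3, 0): punch at orig (3,1); cuts so far [(3, 1)]; region rows[0,16) x cols[1,2) = 16x1
Op 4 cut(0, 0): punch at orig (0,1); cuts so far [(0, 1), (3, 1)]; region rows[0,16) x cols[1,2) = 16x1
Op 5 cut(6, 0): punch at orig (6,1); cuts so far [(0, 1), (3, 1), (6, 1)]; region rows[0,16) x cols[1,2) = 16x1
Unfold 1 (reflect across v@1): 6 holes -> [(0, 0), (0, 1), (3, 0), (3, 1), (6, 0), (6, 1)]
Unfold 2 (reflect across v@2): 12 holes -> [(0, 0), (0, 1), (0, 2), (0, 3), (3, 0), (3, 1), (3, 2), (3, 3), (6, 0), (6, 1), (6, 2), (6, 3)]

Answer: OOOO
....
....
OOOO
....
....
OOOO
....
....
....
....
....
....
....
....
....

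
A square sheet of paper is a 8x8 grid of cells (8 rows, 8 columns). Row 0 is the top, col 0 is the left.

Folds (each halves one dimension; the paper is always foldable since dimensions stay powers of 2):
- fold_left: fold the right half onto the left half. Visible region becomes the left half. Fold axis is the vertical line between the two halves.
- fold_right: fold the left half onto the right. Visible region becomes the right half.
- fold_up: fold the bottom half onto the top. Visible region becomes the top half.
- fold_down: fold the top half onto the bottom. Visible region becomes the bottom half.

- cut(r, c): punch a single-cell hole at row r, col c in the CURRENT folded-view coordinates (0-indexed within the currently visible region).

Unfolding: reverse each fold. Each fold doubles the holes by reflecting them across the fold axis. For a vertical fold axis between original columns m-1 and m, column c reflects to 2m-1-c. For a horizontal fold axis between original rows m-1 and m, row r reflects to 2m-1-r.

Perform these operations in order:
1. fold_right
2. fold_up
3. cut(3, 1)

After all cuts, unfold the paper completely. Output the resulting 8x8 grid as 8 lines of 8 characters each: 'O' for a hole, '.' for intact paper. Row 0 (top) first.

Op 1 fold_right: fold axis v@4; visible region now rows[0,8) x cols[4,8) = 8x4
Op 2 fold_up: fold axis h@4; visible region now rows[0,4) x cols[4,8) = 4x4
Op 3 cut(3, 1): punch at orig (3,5); cuts so far [(3, 5)]; region rows[0,4) x cols[4,8) = 4x4
Unfold 1 (reflect across h@4): 2 holes -> [(3, 5), (4, 5)]
Unfold 2 (reflect across v@4): 4 holes -> [(3, 2), (3, 5), (4, 2), (4, 5)]

Answer: ........
........
........
..O..O..
..O..O..
........
........
........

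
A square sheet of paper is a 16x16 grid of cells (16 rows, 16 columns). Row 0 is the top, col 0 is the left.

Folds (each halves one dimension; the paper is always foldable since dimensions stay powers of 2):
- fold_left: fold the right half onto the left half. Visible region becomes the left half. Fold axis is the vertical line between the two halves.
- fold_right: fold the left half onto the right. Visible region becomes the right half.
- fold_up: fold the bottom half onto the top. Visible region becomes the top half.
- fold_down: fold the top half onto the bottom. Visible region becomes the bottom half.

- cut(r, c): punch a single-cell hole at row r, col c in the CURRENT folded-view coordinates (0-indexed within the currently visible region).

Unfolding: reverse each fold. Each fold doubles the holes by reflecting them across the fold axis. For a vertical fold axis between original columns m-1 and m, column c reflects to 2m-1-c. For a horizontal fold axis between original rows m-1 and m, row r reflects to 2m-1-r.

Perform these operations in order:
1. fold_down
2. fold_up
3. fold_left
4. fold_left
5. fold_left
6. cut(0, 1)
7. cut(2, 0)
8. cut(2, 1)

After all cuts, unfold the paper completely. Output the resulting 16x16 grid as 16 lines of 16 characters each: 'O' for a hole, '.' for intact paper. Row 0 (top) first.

Answer: .OO..OO..OO..OO.
................
OOOOOOOOOOOOOOOO
................
................
OOOOOOOOOOOOOOOO
................
.OO..OO..OO..OO.
.OO..OO..OO..OO.
................
OOOOOOOOOOOOOOOO
................
................
OOOOOOOOOOOOOOOO
................
.OO..OO..OO..OO.

Derivation:
Op 1 fold_down: fold axis h@8; visible region now rows[8,16) x cols[0,16) = 8x16
Op 2 fold_up: fold axis h@12; visible region now rows[8,12) x cols[0,16) = 4x16
Op 3 fold_left: fold axis v@8; visible region now rows[8,12) x cols[0,8) = 4x8
Op 4 fold_left: fold axis v@4; visible region now rows[8,12) x cols[0,4) = 4x4
Op 5 fold_left: fold axis v@2; visible region now rows[8,12) x cols[0,2) = 4x2
Op 6 cut(0, 1): punch at orig (8,1); cuts so far [(8, 1)]; region rows[8,12) x cols[0,2) = 4x2
Op 7 cut(2, 0): punch at orig (10,0); cuts so far [(8, 1), (10, 0)]; region rows[8,12) x cols[0,2) = 4x2
Op 8 cut(2, 1): punch at orig (10,1); cuts so far [(8, 1), (10, 0), (10, 1)]; region rows[8,12) x cols[0,2) = 4x2
Unfold 1 (reflect across v@2): 6 holes -> [(8, 1), (8, 2), (10, 0), (10, 1), (10, 2), (10, 3)]
Unfold 2 (reflect across v@4): 12 holes -> [(8, 1), (8, 2), (8, 5), (8, 6), (10, 0), (10, 1), (10, 2), (10, 3), (10, 4), (10, 5), (10, 6), (10, 7)]
Unfold 3 (reflect across v@8): 24 holes -> [(8, 1), (8, 2), (8, 5), (8, 6), (8, 9), (8, 10), (8, 13), (8, 14), (10, 0), (10, 1), (10, 2), (10, 3), (10, 4), (10, 5), (10, 6), (10, 7), (10, 8), (10, 9), (10, 10), (10, 11), (10, 12), (10, 13), (10, 14), (10, 15)]
Unfold 4 (reflect across h@12): 48 holes -> [(8, 1), (8, 2), (8, 5), (8, 6), (8, 9), (8, 10), (8, 13), (8, 14), (10, 0), (10, 1), (10, 2), (10, 3), (10, 4), (10, 5), (10, 6), (10, 7), (10, 8), (10, 9), (10, 10), (10, 11), (10, 12), (10, 13), (10, 14), (10, 15), (13, 0), (13, 1), (13, 2), (13, 3), (13, 4), (13, 5), (13, 6), (13, 7), (13, 8), (13, 9), (13, 10), (13, 11), (13, 12), (13, 13), (13, 14), (13, 15), (15, 1), (15, 2), (15, 5), (15, 6), (15, 9), (15, 10), (15, 13), (15, 14)]
Unfold 5 (reflect across h@8): 96 holes -> [(0, 1), (0, 2), (0, 5), (0, 6), (0, 9), (0, 10), (0, 13), (0, 14), (2, 0), (2, 1), (2, 2), (2, 3), (2, 4), (2, 5), (2, 6), (2, 7), (2, 8), (2, 9), (2, 10), (2, 11), (2, 12), (2, 13), (2, 14), (2, 15), (5, 0), (5, 1), (5, 2), (5, 3), (5, 4), (5, 5), (5, 6), (5, 7), (5, 8), (5, 9), (5, 10), (5, 11), (5, 12), (5, 13), (5, 14), (5, 15), (7, 1), (7, 2), (7, 5), (7, 6), (7, 9), (7, 10), (7, 13), (7, 14), (8, 1), (8, 2), (8, 5), (8, 6), (8, 9), (8, 10), (8, 13), (8, 14), (10, 0), (10, 1), (10, 2), (10, 3), (10, 4), (10, 5), (10, 6), (10, 7), (10, 8), (10, 9), (10, 10), (10, 11), (10, 12), (10, 13), (10, 14), (10, 15), (13, 0), (13, 1), (13, 2), (13, 3), (13, 4), (13, 5), (13, 6), (13, 7), (13, 8), (13, 9), (13, 10), (13, 11), (13, 12), (13, 13), (13, 14), (13, 15), (15, 1), (15, 2), (15, 5), (15, 6), (15, 9), (15, 10), (15, 13), (15, 14)]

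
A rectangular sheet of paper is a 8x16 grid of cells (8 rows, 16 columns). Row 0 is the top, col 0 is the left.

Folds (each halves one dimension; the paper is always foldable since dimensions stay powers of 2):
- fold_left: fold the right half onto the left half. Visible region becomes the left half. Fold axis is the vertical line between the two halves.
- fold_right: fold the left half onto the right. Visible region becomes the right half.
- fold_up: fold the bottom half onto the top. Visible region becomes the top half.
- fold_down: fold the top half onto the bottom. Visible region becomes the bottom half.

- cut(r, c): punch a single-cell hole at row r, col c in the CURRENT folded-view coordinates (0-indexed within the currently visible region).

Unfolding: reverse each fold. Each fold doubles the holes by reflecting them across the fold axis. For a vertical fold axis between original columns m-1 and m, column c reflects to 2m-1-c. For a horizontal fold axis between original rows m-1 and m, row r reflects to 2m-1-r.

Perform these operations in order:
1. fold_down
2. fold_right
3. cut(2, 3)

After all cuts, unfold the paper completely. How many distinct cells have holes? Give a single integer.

Answer: 4

Derivation:
Op 1 fold_down: fold axis h@4; visible region now rows[4,8) x cols[0,16) = 4x16
Op 2 fold_right: fold axis v@8; visible region now rows[4,8) x cols[8,16) = 4x8
Op 3 cut(2, 3): punch at orig (6,11); cuts so far [(6, 11)]; region rows[4,8) x cols[8,16) = 4x8
Unfold 1 (reflect across v@8): 2 holes -> [(6, 4), (6, 11)]
Unfold 2 (reflect across h@4): 4 holes -> [(1, 4), (1, 11), (6, 4), (6, 11)]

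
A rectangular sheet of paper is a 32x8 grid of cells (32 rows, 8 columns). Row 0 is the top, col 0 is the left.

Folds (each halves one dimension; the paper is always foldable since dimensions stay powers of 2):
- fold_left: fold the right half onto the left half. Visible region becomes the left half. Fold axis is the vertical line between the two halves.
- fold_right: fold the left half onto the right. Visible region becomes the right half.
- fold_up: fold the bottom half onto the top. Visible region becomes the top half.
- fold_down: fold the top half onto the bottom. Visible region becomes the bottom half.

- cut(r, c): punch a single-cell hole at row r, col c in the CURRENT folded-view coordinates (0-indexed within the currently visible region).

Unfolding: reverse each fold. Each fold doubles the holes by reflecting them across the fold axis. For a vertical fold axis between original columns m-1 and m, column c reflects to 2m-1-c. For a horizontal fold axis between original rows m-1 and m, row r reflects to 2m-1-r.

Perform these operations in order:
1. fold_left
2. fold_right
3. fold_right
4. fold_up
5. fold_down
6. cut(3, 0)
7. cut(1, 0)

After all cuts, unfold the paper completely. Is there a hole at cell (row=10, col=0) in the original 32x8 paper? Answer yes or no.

Op 1 fold_left: fold axis v@4; visible region now rows[0,32) x cols[0,4) = 32x4
Op 2 fold_right: fold axis v@2; visible region now rows[0,32) x cols[2,4) = 32x2
Op 3 fold_right: fold axis v@3; visible region now rows[0,32) x cols[3,4) = 32x1
Op 4 fold_up: fold axis h@16; visible region now rows[0,16) x cols[3,4) = 16x1
Op 5 fold_down: fold axis h@8; visible region now rows[8,16) x cols[3,4) = 8x1
Op 6 cut(3, 0): punch at orig (11,3); cuts so far [(11, 3)]; region rows[8,16) x cols[3,4) = 8x1
Op 7 cut(1, 0): punch at orig (9,3); cuts so far [(9, 3), (11, 3)]; region rows[8,16) x cols[3,4) = 8x1
Unfold 1 (reflect across h@8): 4 holes -> [(4, 3), (6, 3), (9, 3), (11, 3)]
Unfold 2 (reflect across h@16): 8 holes -> [(4, 3), (6, 3), (9, 3), (11, 3), (20, 3), (22, 3), (25, 3), (27, 3)]
Unfold 3 (reflect across v@3): 16 holes -> [(4, 2), (4, 3), (6, 2), (6, 3), (9, 2), (9, 3), (11, 2), (11, 3), (20, 2), (20, 3), (22, 2), (22, 3), (25, 2), (25, 3), (27, 2), (27, 3)]
Unfold 4 (reflect across v@2): 32 holes -> [(4, 0), (4, 1), (4, 2), (4, 3), (6, 0), (6, 1), (6, 2), (6, 3), (9, 0), (9, 1), (9, 2), (9, 3), (11, 0), (11, 1), (11, 2), (11, 3), (20, 0), (20, 1), (20, 2), (20, 3), (22, 0), (22, 1), (22, 2), (22, 3), (25, 0), (25, 1), (25, 2), (25, 3), (27, 0), (27, 1), (27, 2), (27, 3)]
Unfold 5 (reflect across v@4): 64 holes -> [(4, 0), (4, 1), (4, 2), (4, 3), (4, 4), (4, 5), (4, 6), (4, 7), (6, 0), (6, 1), (6, 2), (6, 3), (6, 4), (6, 5), (6, 6), (6, 7), (9, 0), (9, 1), (9, 2), (9, 3), (9, 4), (9, 5), (9, 6), (9, 7), (11, 0), (11, 1), (11, 2), (11, 3), (11, 4), (11, 5), (11, 6), (11, 7), (20, 0), (20, 1), (20, 2), (20, 3), (20, 4), (20, 5), (20, 6), (20, 7), (22, 0), (22, 1), (22, 2), (22, 3), (22, 4), (22, 5), (22, 6), (22, 7), (25, 0), (25, 1), (25, 2), (25, 3), (25, 4), (25, 5), (25, 6), (25, 7), (27, 0), (27, 1), (27, 2), (27, 3), (27, 4), (27, 5), (27, 6), (27, 7)]
Holes: [(4, 0), (4, 1), (4, 2), (4, 3), (4, 4), (4, 5), (4, 6), (4, 7), (6, 0), (6, 1), (6, 2), (6, 3), (6, 4), (6, 5), (6, 6), (6, 7), (9, 0), (9, 1), (9, 2), (9, 3), (9, 4), (9, 5), (9, 6), (9, 7), (11, 0), (11, 1), (11, 2), (11, 3), (11, 4), (11, 5), (11, 6), (11, 7), (20, 0), (20, 1), (20, 2), (20, 3), (20, 4), (20, 5), (20, 6), (20, 7), (22, 0), (22, 1), (22, 2), (22, 3), (22, 4), (22, 5), (22, 6), (22, 7), (25, 0), (25, 1), (25, 2), (25, 3), (25, 4), (25, 5), (25, 6), (25, 7), (27, 0), (27, 1), (27, 2), (27, 3), (27, 4), (27, 5), (27, 6), (27, 7)]

Answer: no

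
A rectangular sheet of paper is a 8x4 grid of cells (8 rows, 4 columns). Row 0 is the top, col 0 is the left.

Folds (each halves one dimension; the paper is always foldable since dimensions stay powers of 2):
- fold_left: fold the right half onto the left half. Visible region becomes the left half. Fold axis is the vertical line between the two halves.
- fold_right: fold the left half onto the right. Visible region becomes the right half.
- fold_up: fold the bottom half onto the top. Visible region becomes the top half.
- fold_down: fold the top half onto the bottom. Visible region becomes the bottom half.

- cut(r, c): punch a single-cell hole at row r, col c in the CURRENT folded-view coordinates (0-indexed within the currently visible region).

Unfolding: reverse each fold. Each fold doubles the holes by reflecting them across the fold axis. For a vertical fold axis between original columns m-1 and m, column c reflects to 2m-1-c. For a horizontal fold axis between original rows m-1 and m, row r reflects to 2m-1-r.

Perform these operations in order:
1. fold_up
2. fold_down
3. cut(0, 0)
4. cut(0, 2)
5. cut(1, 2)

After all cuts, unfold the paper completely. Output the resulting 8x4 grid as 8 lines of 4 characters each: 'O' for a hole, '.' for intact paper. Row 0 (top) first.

Op 1 fold_up: fold axis h@4; visible region now rows[0,4) x cols[0,4) = 4x4
Op 2 fold_down: fold axis h@2; visible region now rows[2,4) x cols[0,4) = 2x4
Op 3 cut(0, 0): punch at orig (2,0); cuts so far [(2, 0)]; region rows[2,4) x cols[0,4) = 2x4
Op 4 cut(0, 2): punch at orig (2,2); cuts so far [(2, 0), (2, 2)]; region rows[2,4) x cols[0,4) = 2x4
Op 5 cut(1, 2): punch at orig (3,2); cuts so far [(2, 0), (2, 2), (3, 2)]; region rows[2,4) x cols[0,4) = 2x4
Unfold 1 (reflect across h@2): 6 holes -> [(0, 2), (1, 0), (1, 2), (2, 0), (2, 2), (3, 2)]
Unfold 2 (reflect across h@4): 12 holes -> [(0, 2), (1, 0), (1, 2), (2, 0), (2, 2), (3, 2), (4, 2), (5, 0), (5, 2), (6, 0), (6, 2), (7, 2)]

Answer: ..O.
O.O.
O.O.
..O.
..O.
O.O.
O.O.
..O.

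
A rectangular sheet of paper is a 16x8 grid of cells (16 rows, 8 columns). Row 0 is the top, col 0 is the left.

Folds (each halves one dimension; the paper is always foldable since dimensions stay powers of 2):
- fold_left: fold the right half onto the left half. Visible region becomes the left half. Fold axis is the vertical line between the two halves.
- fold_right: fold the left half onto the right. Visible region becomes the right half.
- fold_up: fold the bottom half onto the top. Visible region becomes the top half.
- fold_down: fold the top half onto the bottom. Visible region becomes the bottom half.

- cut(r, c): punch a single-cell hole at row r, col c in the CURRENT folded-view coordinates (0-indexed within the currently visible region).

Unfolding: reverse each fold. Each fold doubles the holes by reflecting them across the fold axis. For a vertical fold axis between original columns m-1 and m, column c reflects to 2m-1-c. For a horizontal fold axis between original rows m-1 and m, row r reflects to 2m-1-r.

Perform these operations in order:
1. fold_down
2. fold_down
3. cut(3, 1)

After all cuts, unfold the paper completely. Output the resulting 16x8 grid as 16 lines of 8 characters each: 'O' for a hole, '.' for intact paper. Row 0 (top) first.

Answer: .O......
........
........
........
........
........
........
.O......
.O......
........
........
........
........
........
........
.O......

Derivation:
Op 1 fold_down: fold axis h@8; visible region now rows[8,16) x cols[0,8) = 8x8
Op 2 fold_down: fold axis h@12; visible region now rows[12,16) x cols[0,8) = 4x8
Op 3 cut(3, 1): punch at orig (15,1); cuts so far [(15, 1)]; region rows[12,16) x cols[0,8) = 4x8
Unfold 1 (reflect across h@12): 2 holes -> [(8, 1), (15, 1)]
Unfold 2 (reflect across h@8): 4 holes -> [(0, 1), (7, 1), (8, 1), (15, 1)]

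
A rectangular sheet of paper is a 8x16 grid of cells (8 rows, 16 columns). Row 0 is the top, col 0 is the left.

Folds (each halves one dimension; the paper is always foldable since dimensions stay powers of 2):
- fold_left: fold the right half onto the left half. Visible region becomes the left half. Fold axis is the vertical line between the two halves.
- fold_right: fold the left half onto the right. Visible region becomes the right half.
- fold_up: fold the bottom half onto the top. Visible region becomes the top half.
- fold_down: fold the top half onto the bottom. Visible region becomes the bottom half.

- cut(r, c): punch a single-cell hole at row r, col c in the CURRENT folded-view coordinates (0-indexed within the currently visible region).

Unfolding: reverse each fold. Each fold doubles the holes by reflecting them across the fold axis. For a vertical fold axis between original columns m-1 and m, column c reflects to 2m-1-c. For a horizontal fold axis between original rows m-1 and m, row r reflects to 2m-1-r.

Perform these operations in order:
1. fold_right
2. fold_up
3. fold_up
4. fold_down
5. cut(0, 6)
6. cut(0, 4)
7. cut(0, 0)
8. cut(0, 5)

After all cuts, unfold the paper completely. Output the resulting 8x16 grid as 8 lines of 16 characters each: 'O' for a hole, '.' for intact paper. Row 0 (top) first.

Answer: .OOO...OO...OOO.
.OOO...OO...OOO.
.OOO...OO...OOO.
.OOO...OO...OOO.
.OOO...OO...OOO.
.OOO...OO...OOO.
.OOO...OO...OOO.
.OOO...OO...OOO.

Derivation:
Op 1 fold_right: fold axis v@8; visible region now rows[0,8) x cols[8,16) = 8x8
Op 2 fold_up: fold axis h@4; visible region now rows[0,4) x cols[8,16) = 4x8
Op 3 fold_up: fold axis h@2; visible region now rows[0,2) x cols[8,16) = 2x8
Op 4 fold_down: fold axis h@1; visible region now rows[1,2) x cols[8,16) = 1x8
Op 5 cut(0, 6): punch at orig (1,14); cuts so far [(1, 14)]; region rows[1,2) x cols[8,16) = 1x8
Op 6 cut(0, 4): punch at orig (1,12); cuts so far [(1, 12), (1, 14)]; region rows[1,2) x cols[8,16) = 1x8
Op 7 cut(0, 0): punch at orig (1,8); cuts so far [(1, 8), (1, 12), (1, 14)]; region rows[1,2) x cols[8,16) = 1x8
Op 8 cut(0, 5): punch at orig (1,13); cuts so far [(1, 8), (1, 12), (1, 13), (1, 14)]; region rows[1,2) x cols[8,16) = 1x8
Unfold 1 (reflect across h@1): 8 holes -> [(0, 8), (0, 12), (0, 13), (0, 14), (1, 8), (1, 12), (1, 13), (1, 14)]
Unfold 2 (reflect across h@2): 16 holes -> [(0, 8), (0, 12), (0, 13), (0, 14), (1, 8), (1, 12), (1, 13), (1, 14), (2, 8), (2, 12), (2, 13), (2, 14), (3, 8), (3, 12), (3, 13), (3, 14)]
Unfold 3 (reflect across h@4): 32 holes -> [(0, 8), (0, 12), (0, 13), (0, 14), (1, 8), (1, 12), (1, 13), (1, 14), (2, 8), (2, 12), (2, 13), (2, 14), (3, 8), (3, 12), (3, 13), (3, 14), (4, 8), (4, 12), (4, 13), (4, 14), (5, 8), (5, 12), (5, 13), (5, 14), (6, 8), (6, 12), (6, 13), (6, 14), (7, 8), (7, 12), (7, 13), (7, 14)]
Unfold 4 (reflect across v@8): 64 holes -> [(0, 1), (0, 2), (0, 3), (0, 7), (0, 8), (0, 12), (0, 13), (0, 14), (1, 1), (1, 2), (1, 3), (1, 7), (1, 8), (1, 12), (1, 13), (1, 14), (2, 1), (2, 2), (2, 3), (2, 7), (2, 8), (2, 12), (2, 13), (2, 14), (3, 1), (3, 2), (3, 3), (3, 7), (3, 8), (3, 12), (3, 13), (3, 14), (4, 1), (4, 2), (4, 3), (4, 7), (4, 8), (4, 12), (4, 13), (4, 14), (5, 1), (5, 2), (5, 3), (5, 7), (5, 8), (5, 12), (5, 13), (5, 14), (6, 1), (6, 2), (6, 3), (6, 7), (6, 8), (6, 12), (6, 13), (6, 14), (7, 1), (7, 2), (7, 3), (7, 7), (7, 8), (7, 12), (7, 13), (7, 14)]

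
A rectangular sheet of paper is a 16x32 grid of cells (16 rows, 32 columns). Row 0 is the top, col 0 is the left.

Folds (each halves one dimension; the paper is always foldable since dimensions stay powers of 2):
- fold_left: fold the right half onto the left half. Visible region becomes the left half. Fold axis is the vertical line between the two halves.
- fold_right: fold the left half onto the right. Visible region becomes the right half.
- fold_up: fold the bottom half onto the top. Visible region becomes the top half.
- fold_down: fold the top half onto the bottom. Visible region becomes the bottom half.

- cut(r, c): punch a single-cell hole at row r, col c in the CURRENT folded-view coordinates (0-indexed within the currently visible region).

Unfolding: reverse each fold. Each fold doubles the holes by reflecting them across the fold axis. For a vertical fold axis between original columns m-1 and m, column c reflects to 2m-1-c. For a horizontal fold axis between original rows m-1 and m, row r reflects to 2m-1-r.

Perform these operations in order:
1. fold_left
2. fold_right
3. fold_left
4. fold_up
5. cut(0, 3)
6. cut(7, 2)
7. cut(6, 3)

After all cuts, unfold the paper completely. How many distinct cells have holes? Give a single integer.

Op 1 fold_left: fold axis v@16; visible region now rows[0,16) x cols[0,16) = 16x16
Op 2 fold_right: fold axis v@8; visible region now rows[0,16) x cols[8,16) = 16x8
Op 3 fold_left: fold axis v@12; visible region now rows[0,16) x cols[8,12) = 16x4
Op 4 fold_up: fold axis h@8; visible region now rows[0,8) x cols[8,12) = 8x4
Op 5 cut(0, 3): punch at orig (0,11); cuts so far [(0, 11)]; region rows[0,8) x cols[8,12) = 8x4
Op 6 cut(7, 2): punch at orig (7,10); cuts so far [(0, 11), (7, 10)]; region rows[0,8) x cols[8,12) = 8x4
Op 7 cut(6, 3): punch at orig (6,11); cuts so far [(0, 11), (6, 11), (7, 10)]; region rows[0,8) x cols[8,12) = 8x4
Unfold 1 (reflect across h@8): 6 holes -> [(0, 11), (6, 11), (7, 10), (8, 10), (9, 11), (15, 11)]
Unfold 2 (reflect across v@12): 12 holes -> [(0, 11), (0, 12), (6, 11), (6, 12), (7, 10), (7, 13), (8, 10), (8, 13), (9, 11), (9, 12), (15, 11), (15, 12)]
Unfold 3 (reflect across v@8): 24 holes -> [(0, 3), (0, 4), (0, 11), (0, 12), (6, 3), (6, 4), (6, 11), (6, 12), (7, 2), (7, 5), (7, 10), (7, 13), (8, 2), (8, 5), (8, 10), (8, 13), (9, 3), (9, 4), (9, 11), (9, 12), (15, 3), (15, 4), (15, 11), (15, 12)]
Unfold 4 (reflect across v@16): 48 holes -> [(0, 3), (0, 4), (0, 11), (0, 12), (0, 19), (0, 20), (0, 27), (0, 28), (6, 3), (6, 4), (6, 11), (6, 12), (6, 19), (6, 20), (6, 27), (6, 28), (7, 2), (7, 5), (7, 10), (7, 13), (7, 18), (7, 21), (7, 26), (7, 29), (8, 2), (8, 5), (8, 10), (8, 13), (8, 18), (8, 21), (8, 26), (8, 29), (9, 3), (9, 4), (9, 11), (9, 12), (9, 19), (9, 20), (9, 27), (9, 28), (15, 3), (15, 4), (15, 11), (15, 12), (15, 19), (15, 20), (15, 27), (15, 28)]

Answer: 48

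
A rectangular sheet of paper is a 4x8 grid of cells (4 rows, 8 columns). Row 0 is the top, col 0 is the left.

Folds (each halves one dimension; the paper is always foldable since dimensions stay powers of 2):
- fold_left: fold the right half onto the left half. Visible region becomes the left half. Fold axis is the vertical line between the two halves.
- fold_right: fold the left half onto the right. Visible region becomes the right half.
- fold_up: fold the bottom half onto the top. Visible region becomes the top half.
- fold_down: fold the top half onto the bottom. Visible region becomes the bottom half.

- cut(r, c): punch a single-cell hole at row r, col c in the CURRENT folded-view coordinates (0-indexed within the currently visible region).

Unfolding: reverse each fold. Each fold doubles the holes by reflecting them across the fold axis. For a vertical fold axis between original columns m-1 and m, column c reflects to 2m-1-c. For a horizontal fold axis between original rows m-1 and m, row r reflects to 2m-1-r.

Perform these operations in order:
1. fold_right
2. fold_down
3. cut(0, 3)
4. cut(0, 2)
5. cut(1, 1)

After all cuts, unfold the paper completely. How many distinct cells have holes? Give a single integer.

Op 1 fold_right: fold axis v@4; visible region now rows[0,4) x cols[4,8) = 4x4
Op 2 fold_down: fold axis h@2; visible region now rows[2,4) x cols[4,8) = 2x4
Op 3 cut(0, 3): punch at orig (2,7); cuts so far [(2, 7)]; region rows[2,4) x cols[4,8) = 2x4
Op 4 cut(0, 2): punch at orig (2,6); cuts so far [(2, 6), (2, 7)]; region rows[2,4) x cols[4,8) = 2x4
Op 5 cut(1, 1): punch at orig (3,5); cuts so far [(2, 6), (2, 7), (3, 5)]; region rows[2,4) x cols[4,8) = 2x4
Unfold 1 (reflect across h@2): 6 holes -> [(0, 5), (1, 6), (1, 7), (2, 6), (2, 7), (3, 5)]
Unfold 2 (reflect across v@4): 12 holes -> [(0, 2), (0, 5), (1, 0), (1, 1), (1, 6), (1, 7), (2, 0), (2, 1), (2, 6), (2, 7), (3, 2), (3, 5)]

Answer: 12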